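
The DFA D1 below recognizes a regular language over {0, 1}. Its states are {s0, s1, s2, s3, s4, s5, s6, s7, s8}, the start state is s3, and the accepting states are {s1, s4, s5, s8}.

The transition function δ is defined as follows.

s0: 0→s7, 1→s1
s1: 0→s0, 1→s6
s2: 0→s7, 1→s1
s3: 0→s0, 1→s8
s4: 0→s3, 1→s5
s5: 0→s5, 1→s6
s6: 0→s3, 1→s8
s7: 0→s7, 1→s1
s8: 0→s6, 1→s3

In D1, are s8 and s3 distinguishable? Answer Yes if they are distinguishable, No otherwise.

States {s2,s4,s5} cannot be reached from the start state, so discard them.
Start with accepting vs non-accepting: {s1,s8} | {s0,s3,s6,s7}.
No further refinement is possible. Final partition (2 blocks): {s1,s8} | {s0,s3,s6,s7}.
s8 and s3 end up in different blocks, so they are distinguishable. For instance, the string 'ε' is accepted from only s8.

Yes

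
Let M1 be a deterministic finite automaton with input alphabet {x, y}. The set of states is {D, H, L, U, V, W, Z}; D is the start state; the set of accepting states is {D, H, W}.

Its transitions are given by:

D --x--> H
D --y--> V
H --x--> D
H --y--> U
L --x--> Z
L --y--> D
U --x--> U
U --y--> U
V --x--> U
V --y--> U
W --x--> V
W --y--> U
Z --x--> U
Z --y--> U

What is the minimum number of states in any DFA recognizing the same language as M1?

2

First remove the unreachable states {L,W,Z}; 4 states remain.
Start with accepting vs non-accepting: {D,H} | {U,V}.
Stable partition: {D,H} | {U,V} — 2 equivalence classes.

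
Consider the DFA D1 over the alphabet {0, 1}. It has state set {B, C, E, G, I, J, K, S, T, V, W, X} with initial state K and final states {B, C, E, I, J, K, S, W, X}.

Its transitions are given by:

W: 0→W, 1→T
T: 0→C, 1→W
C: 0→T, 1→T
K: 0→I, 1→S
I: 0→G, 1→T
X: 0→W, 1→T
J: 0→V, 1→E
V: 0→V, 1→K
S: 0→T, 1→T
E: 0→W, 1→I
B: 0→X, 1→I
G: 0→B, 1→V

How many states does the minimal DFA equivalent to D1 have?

8

Reachable states from the start: {B,C,G,I,K,S,T,V,W,X}. Unreachable: {E,J} — drop them.
Start with accepting vs non-accepting: {B,C,I,K,S,W,X} | {G,T,V}.
Refine {B,C,I,K,S,W,X} on symbol 0: members go to different blocks, giving {B,K,W,X} and {C,I,S}.
On input 0, block {B,K,W,X} splits into {B,W,X} and {K}.
On input 1, block {B,W,X} splits into {W,X} and {B}.
Refine {G,T,V} on symbol 0: members go to different blocks, giving {T} and {G} and {V}.
On input 0, block {C,I,S} splits into {C,S} and {I}.
No further refinement is possible. Final partition (8 blocks): {W,X} | {T} | {C,S} | {K} | {B} | {G} | {V} | {I}.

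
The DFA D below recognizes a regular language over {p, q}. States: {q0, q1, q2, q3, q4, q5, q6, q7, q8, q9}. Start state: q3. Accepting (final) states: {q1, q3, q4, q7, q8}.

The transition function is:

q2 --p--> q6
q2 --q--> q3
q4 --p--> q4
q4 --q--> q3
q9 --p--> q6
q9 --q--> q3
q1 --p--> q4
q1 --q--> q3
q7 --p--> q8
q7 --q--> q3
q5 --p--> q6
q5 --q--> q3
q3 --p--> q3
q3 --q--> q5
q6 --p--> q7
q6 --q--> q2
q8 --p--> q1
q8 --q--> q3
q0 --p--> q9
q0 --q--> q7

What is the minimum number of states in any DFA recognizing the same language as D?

First remove the unreachable states {q0,q9}; 8 states remain.
Start with accepting vs non-accepting: {q1,q3,q4,q7,q8} | {q2,q5,q6}.
Split {q1,q3,q4,q7,q8} by δ(·,q) → {q1,q4,q7,q8} and {q3}.
On input p, block {q2,q5,q6} splits into {q2,q5} and {q6}.
No further refinement is possible. Final partition (4 blocks): {q1,q4,q7,q8} | {q2,q5} | {q3} | {q6}.

4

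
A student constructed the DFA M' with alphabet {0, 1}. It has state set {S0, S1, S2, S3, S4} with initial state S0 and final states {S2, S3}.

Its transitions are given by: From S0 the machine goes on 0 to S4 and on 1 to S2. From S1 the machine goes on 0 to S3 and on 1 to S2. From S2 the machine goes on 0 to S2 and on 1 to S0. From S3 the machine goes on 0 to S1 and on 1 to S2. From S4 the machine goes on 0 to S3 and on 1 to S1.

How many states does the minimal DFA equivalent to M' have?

Start with accepting vs non-accepting: {S2,S3} | {S0,S1,S4}.
Split {S2,S3} by δ(·,0) → {S2} and {S3}.
Split {S0,S1,S4} by δ(·,0) → {S1,S4} and {S0}.
Split {S1,S4} by δ(·,1) → {S1} and {S4}.
No further refinement is possible. Final partition (5 blocks): {S2} | {S1} | {S3} | {S0} | {S4}.

5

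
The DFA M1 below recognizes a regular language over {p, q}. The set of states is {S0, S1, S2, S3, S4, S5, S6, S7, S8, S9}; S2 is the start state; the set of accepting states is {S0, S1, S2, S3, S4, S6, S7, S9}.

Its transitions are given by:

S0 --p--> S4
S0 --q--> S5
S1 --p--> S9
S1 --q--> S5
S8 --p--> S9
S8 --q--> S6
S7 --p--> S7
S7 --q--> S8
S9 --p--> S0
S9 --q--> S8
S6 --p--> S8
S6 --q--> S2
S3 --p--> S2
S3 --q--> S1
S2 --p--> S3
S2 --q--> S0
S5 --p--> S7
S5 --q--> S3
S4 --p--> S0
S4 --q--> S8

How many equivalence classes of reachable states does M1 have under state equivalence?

Initial partition by acceptance: {S0,S1,S2,S3,S4,S6,S7,S9} | {S5,S8}.
On input p, block {S0,S1,S2,S3,S4,S6,S7,S9} splits into {S0,S1,S2,S3,S4,S7,S9} and {S6}.
Split {S0,S1,S2,S3,S4,S7,S9} by δ(·,q) → {S0,S1,S4,S7,S9} and {S2,S3}.
Split {S5,S8} by δ(·,q) → {S5} and {S8}.
On input q, block {S0,S1,S4,S7,S9} splits into {S4,S7,S9} and {S0,S1}.
Refine {S4,S7,S9} on symbol p: members go to different blocks, giving {S4,S9} and {S7}.
Stable partition: {S4,S9} | {S5} | {S6} | {S2,S3} | {S8} | {S0,S1} | {S7} — 7 equivalence classes.

7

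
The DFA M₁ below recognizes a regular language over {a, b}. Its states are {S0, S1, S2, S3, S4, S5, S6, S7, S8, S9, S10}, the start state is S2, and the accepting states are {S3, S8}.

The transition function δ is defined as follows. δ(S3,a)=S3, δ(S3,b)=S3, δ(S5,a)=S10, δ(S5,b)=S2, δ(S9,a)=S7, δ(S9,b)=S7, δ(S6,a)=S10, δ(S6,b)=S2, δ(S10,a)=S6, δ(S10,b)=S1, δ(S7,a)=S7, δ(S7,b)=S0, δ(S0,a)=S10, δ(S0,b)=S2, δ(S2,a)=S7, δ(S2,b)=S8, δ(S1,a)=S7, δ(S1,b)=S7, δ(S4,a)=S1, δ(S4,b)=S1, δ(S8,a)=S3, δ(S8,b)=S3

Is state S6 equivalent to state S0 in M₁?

Yes

First remove the unreachable states {S4,S5,S9}; 8 states remain.
P0 = {S3,S8} | {S0,S1,S2,S6,S7,S10}.
Refine {S0,S1,S2,S6,S7,S10} on symbol b: members go to different blocks, giving {S0,S1,S6,S7,S10} and {S2}.
Refine {S0,S1,S6,S7,S10} on symbol b: members go to different blocks, giving {S1,S7,S10} and {S0,S6}.
On input a, block {S1,S7,S10} splits into {S1,S7} and {S10}.
On input b, block {S1,S7} splits into {S1} and {S7}.
Stable partition: {S3,S8} | {S1} | {S2} | {S0,S6} | {S10} | {S7} — 6 equivalence classes.
S6 and S0 lie in the same block of the stable partition, so they are equivalent — no string distinguishes them.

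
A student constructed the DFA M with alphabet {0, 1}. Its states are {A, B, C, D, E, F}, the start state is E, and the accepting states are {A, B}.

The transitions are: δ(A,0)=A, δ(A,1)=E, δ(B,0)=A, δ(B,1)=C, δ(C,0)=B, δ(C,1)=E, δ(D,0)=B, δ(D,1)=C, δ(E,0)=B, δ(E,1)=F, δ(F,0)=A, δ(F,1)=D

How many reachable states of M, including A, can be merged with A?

2

Start with accepting vs non-accepting: {A,B} | {C,D,E,F}.
No further refinement is possible. Final partition (2 blocks): {A,B} | {C,D,E,F}.
The equivalence class containing A is {A,B}, of size 2.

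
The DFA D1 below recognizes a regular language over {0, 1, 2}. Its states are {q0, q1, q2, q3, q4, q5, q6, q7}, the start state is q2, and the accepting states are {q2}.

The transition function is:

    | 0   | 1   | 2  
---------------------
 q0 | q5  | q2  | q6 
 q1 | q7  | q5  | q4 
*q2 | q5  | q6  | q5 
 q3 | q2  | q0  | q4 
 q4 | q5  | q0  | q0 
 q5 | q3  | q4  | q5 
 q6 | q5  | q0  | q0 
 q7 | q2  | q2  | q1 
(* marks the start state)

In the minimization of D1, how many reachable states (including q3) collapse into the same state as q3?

1

Reachable states from the start: {q0,q2,q3,q4,q5,q6}. Unreachable: {q1,q7} — drop them.
P0 = {q2} | {q0,q3,q4,q5,q6}.
On input 0, block {q0,q3,q4,q5,q6} splits into {q0,q4,q5,q6} and {q3}.
Split {q0,q4,q5,q6} by δ(·,0) → {q0,q4,q6} and {q5}.
Split {q0,q4,q6} by δ(·,1) → {q4,q6} and {q0}.
No further refinement is possible. Final partition (5 blocks): {q2} | {q4,q6} | {q3} | {q5} | {q0}.
The equivalence class containing q3 is {q3}, of size 1.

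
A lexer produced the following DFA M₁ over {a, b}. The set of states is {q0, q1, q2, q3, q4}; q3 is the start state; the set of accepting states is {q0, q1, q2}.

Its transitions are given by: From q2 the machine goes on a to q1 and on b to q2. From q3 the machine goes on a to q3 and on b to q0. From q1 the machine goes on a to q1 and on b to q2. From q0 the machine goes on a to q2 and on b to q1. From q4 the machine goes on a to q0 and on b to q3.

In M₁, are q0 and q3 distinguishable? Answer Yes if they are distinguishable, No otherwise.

Yes

States {q4} cannot be reached from the start state, so discard them.
Start with accepting vs non-accepting: {q0,q1,q2} | {q3}.
The partition is now stable with 2 blocks: {q0,q1,q2} | {q3}.
q0 and q3 end up in different blocks, so they are distinguishable. For instance, the string 'ε' is accepted from only q0.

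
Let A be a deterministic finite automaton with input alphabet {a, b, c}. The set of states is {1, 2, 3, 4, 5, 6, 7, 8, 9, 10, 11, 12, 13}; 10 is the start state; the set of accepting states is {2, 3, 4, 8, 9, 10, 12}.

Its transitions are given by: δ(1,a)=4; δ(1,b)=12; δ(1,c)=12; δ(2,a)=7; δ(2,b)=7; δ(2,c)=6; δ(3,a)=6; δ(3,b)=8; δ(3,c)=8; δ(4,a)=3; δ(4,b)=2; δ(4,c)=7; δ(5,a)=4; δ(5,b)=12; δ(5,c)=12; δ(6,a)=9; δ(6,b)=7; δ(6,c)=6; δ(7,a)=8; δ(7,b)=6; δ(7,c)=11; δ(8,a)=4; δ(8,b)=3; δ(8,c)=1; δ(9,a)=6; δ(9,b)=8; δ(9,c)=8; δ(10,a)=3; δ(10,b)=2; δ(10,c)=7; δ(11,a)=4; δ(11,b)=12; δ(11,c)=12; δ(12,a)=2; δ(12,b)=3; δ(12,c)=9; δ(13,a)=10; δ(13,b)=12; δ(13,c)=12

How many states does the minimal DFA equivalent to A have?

Reachable states from the start: {1,2,3,4,6,7,8,9,10,11,12}. Unreachable: {5,13} — drop them.
Start with accepting vs non-accepting: {2,3,4,8,9,10,12} | {1,6,7,11}.
On input a, block {2,3,4,8,9,10,12} splits into {4,8,10,12} and {2,3,9}.
Split {4,8,10,12} by δ(·,a) → {4,10,12} and {8}.
Refine {4,10,12} on symbol c: members go to different blocks, giving {4,10} and {12}.
On input a, block {1,6,7,11} splits into {1,11} and {6} and {7}.
On input a, block {2,3,9} splits into {3,9} and {2}.
The partition is now stable with 8 blocks: {4,10} | {1,11} | {3,9} | {8} | {12} | {6} | {7} | {2}.

8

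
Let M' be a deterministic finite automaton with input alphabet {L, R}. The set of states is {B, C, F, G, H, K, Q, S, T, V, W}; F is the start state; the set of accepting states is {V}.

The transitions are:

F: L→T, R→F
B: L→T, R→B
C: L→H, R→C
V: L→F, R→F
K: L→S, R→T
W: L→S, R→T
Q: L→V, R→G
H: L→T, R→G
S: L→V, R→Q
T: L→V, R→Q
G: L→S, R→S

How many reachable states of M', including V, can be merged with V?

Reachable states from the start: {F,G,Q,S,T,V}. Unreachable: {B,C,H,K,W} — drop them.
Start with accepting vs non-accepting: {V} | {F,G,Q,S,T}.
On input L, block {F,G,Q,S,T} splits into {Q,S,T} and {F,G}.
On input R, block {Q,S,T} splits into {S,T} and {Q}.
On input R, block {F,G} splits into {F} and {G}.
Stable partition: {V} | {S,T} | {F} | {Q} | {G} — 5 equivalence classes.
The equivalence class containing V is {V}, of size 1.

1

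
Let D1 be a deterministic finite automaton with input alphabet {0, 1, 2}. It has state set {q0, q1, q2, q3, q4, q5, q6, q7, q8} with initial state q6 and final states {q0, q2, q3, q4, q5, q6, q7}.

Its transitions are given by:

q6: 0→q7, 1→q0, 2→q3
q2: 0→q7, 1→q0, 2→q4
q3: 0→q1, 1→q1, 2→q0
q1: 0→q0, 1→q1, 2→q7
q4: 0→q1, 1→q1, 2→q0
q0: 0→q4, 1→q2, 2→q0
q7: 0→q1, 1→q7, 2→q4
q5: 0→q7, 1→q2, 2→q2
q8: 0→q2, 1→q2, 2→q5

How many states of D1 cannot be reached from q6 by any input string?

2

BFS from q6 reaches {q0, q1, q2, q3, q4, q6, q7}; the 2 state(s) q5, q8 are never visited.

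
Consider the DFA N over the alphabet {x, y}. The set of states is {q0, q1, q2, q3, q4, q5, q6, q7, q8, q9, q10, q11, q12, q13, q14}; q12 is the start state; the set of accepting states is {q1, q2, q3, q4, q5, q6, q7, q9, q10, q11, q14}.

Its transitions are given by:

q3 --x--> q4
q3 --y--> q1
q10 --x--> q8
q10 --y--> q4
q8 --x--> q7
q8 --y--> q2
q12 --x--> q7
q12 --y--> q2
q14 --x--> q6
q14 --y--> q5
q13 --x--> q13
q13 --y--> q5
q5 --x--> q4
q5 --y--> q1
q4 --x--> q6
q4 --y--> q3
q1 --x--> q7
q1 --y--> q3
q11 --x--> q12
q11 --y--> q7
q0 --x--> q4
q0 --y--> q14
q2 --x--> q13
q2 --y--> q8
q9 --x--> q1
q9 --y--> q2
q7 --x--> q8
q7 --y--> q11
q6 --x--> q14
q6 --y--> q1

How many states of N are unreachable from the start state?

No path from q12 leads to q0, q9, q10; the other 12 states are all reachable.

3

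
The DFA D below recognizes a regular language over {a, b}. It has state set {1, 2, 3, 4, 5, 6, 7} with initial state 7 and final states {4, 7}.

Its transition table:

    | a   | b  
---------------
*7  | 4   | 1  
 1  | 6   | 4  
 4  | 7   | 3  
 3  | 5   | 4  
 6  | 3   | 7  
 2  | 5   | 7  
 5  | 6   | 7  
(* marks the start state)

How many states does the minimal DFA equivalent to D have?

Reachable states from the start: {1,3,4,5,6,7}. Unreachable: {2} — drop them.
Start with accepting vs non-accepting: {4,7} | {1,3,5,6}.
No further refinement is possible. Final partition (2 blocks): {4,7} | {1,3,5,6}.

2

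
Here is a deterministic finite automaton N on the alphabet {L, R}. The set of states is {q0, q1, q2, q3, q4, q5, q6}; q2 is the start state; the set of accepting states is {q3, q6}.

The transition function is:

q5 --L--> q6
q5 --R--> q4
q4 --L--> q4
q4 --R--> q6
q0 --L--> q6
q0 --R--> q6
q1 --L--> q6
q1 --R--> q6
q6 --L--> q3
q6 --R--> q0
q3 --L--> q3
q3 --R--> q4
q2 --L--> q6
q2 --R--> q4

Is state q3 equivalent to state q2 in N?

No

States {q1,q5} cannot be reached from the start state, so discard them.
Initial partition by acceptance: {q3,q6} | {q0,q2,q4}.
On input L, block {q0,q2,q4} splits into {q0,q2} and {q4}.
Split {q3,q6} by δ(·,R) → {q3} and {q6}.
Split {q0,q2} by δ(·,R) → {q0} and {q2}.
No further refinement is possible. Final partition (5 blocks): {q3} | {q0} | {q4} | {q6} | {q2}.
q3 and q2 end up in different blocks, so they are distinguishable. For instance, the string 'ε' is accepted from only q3.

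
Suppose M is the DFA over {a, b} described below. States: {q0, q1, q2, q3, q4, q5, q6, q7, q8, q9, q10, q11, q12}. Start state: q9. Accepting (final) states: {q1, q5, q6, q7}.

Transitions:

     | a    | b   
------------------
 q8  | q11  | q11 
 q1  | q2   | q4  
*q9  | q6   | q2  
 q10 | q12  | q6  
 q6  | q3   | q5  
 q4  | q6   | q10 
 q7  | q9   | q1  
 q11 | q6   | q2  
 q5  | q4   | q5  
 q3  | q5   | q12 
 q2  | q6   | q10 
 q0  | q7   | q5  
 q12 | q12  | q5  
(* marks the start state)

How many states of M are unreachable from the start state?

Starting at q9 and following transitions, the reachable set is {q2, q3, q4, q5, q6, q9, q10, q12}. That leaves q0, q1, q7, q8, q11 unreachable — 5 in total.

5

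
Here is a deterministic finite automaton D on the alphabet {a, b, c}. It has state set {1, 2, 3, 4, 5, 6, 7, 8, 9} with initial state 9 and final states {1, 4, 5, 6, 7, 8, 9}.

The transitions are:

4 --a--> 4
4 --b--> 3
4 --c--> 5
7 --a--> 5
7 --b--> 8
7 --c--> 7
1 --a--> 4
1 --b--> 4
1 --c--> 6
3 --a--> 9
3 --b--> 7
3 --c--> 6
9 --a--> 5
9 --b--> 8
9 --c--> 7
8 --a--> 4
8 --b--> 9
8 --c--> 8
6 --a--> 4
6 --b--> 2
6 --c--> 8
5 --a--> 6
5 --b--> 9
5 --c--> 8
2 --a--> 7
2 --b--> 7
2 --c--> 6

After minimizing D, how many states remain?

4

States {1} cannot be reached from the start state, so discard them.
Start with accepting vs non-accepting: {4,5,6,7,8,9} | {2,3}.
Refine {4,5,6,7,8,9} on symbol b: members go to different blocks, giving {5,7,8,9} and {4,6}.
Split {5,7,8,9} by δ(·,a) → {5,8} and {7,9}.
No further refinement is possible. Final partition (4 blocks): {5,8} | {2,3} | {4,6} | {7,9}.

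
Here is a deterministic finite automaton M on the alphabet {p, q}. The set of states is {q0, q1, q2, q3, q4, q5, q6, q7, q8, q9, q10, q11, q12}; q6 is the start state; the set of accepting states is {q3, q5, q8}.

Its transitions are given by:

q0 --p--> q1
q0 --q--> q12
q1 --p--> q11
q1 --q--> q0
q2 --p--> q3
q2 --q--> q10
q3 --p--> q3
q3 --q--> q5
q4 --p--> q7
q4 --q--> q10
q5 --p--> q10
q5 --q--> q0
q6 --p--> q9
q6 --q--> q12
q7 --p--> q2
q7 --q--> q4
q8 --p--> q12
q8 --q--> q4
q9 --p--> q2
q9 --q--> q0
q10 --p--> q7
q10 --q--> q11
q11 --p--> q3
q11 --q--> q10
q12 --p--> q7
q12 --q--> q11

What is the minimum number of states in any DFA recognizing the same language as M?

First remove the unreachable states {q8}; 12 states remain.
P0 = {q3,q5} | {q0,q1,q2,q4,q6,q7,q9,q10,q11,q12}.
Refine {q3,q5} on symbol p: members go to different blocks, giving {q3} and {q5}.
On input p, block {q0,q1,q2,q4,q6,q7,q9,q10,q11,q12} splits into {q0,q1,q4,q6,q7,q9,q10,q12} and {q2,q11}.
Refine {q0,q1,q4,q6,q7,q9,q10,q12} on symbol p: members go to different blocks, giving {q0,q4,q6,q10,q12} and {q1,q7,q9}.
Split {q0,q4,q6,q10,q12} by δ(·,q) → {q0,q4,q6} and {q10,q12}.
The partition is now stable with 6 blocks: {q3} | {q0,q4,q6} | {q5} | {q2,q11} | {q1,q7,q9} | {q10,q12}.

6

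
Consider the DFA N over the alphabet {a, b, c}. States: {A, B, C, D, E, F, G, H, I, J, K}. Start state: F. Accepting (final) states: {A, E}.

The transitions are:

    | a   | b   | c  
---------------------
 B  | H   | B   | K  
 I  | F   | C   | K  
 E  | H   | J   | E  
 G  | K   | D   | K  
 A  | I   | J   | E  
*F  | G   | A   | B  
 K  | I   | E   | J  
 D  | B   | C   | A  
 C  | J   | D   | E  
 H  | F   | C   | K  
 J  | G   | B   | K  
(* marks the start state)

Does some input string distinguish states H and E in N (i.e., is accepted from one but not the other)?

Every state is reachable, so we keep all 11.
Start with accepting vs non-accepting: {A,E} | {B,C,D,F,G,H,I,J,K}.
Split {B,C,D,F,G,H,I,J,K} by δ(·,b) → {B,C,D,G,H,I,J} and {F,K}.
Refine {B,C,D,G,H,I,J} on symbol a: members go to different blocks, giving {B,C,D,J} and {G,H,I}.
Split {B,C,D,J} by δ(·,a) → {B,J} and {C,D}.
No further refinement is possible. Final partition (5 blocks): {A,E} | {B,J} | {F,K} | {G,H,I} | {C,D}.
H and E end up in different blocks, so they are distinguishable. For instance, the string 'ε' is accepted from only E.

Yes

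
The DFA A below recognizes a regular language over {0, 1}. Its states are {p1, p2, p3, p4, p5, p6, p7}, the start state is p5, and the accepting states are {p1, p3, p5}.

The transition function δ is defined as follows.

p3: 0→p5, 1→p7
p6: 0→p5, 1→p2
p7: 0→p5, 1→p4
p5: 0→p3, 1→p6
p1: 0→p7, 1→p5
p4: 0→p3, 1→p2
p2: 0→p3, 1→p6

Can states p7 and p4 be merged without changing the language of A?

First remove the unreachable states {p1}; 6 states remain.
Initial partition by acceptance: {p3,p5} | {p2,p4,p6,p7}.
The partition is now stable with 2 blocks: {p3,p5} | {p2,p4,p6,p7}.
p7 and p4 lie in the same block of the stable partition, so they are equivalent — no string distinguishes them.

Yes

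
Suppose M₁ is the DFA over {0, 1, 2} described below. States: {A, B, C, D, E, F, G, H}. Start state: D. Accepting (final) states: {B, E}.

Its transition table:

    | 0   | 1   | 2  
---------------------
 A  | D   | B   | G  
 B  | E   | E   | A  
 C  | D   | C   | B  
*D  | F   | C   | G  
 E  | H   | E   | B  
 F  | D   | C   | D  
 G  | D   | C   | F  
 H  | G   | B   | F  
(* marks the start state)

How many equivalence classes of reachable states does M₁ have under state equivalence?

5

All states are reachable from the start state.
Initial partition by acceptance: {B,E} | {A,C,D,F,G,H}.
On input 0, block {B,E} splits into {B} and {E}.
Split {A,C,D,F,G,H} by δ(·,1) → {C,D,F,G} and {A,H}.
Refine {C,D,F,G} on symbol 2: members go to different blocks, giving {D,F,G} and {C}.
Stable partition: {B} | {D,F,G} | {E} | {A,H} | {C} — 5 equivalence classes.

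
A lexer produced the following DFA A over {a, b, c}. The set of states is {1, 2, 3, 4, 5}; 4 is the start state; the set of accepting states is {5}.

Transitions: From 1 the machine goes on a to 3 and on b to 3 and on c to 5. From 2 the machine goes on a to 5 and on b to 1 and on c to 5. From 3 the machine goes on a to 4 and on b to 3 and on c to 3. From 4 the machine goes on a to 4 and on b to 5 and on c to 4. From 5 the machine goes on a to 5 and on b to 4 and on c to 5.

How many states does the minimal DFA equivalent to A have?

2

Reachable states from the start: {4,5}. Unreachable: {1,2,3} — drop them.
Initial partition by acceptance: {5} | {4}.
The partition is now stable with 2 blocks: {5} | {4}.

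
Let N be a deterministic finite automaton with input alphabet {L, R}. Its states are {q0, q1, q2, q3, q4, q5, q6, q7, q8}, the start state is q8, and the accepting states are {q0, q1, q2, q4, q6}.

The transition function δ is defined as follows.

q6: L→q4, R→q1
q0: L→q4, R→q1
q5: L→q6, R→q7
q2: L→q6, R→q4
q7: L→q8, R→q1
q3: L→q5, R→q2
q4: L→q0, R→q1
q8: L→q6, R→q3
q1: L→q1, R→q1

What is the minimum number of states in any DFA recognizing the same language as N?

3

Start with accepting vs non-accepting: {q0,q1,q2,q4,q6} | {q3,q5,q7,q8}.
Refine {q3,q5,q7,q8} on symbol L: members go to different blocks, giving {q3,q7} and {q5,q8}.
The partition is now stable with 3 blocks: {q0,q1,q2,q4,q6} | {q3,q7} | {q5,q8}.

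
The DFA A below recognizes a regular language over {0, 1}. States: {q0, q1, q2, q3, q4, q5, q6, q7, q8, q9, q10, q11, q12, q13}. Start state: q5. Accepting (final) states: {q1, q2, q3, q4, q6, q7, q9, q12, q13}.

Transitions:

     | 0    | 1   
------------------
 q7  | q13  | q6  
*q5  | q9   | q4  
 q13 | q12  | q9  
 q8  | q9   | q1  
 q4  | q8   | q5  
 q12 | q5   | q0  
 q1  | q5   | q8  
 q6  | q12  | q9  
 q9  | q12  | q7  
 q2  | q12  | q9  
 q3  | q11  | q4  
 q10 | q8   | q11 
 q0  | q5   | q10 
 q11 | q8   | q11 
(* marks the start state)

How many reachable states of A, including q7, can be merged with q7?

First remove the unreachable states {q2,q3}; 12 states remain.
Start with accepting vs non-accepting: {q1,q4,q6,q7,q9,q12,q13} | {q0,q5,q8,q10,q11}.
On input 0, block {q1,q4,q6,q7,q9,q12,q13} splits into {q6,q7,q9,q13} and {q1,q4,q12}.
On input 0, block {q6,q7,q9,q13} splits into {q6,q9,q13} and {q7}.
Split {q6,q9,q13} by δ(·,1) → {q6,q13} and {q9}.
On input 0, block {q0,q5,q8,q10,q11} splits into {q0,q10,q11} and {q5,q8}.
Refine {q1,q4,q12} on symbol 1: members go to different blocks, giving {q1,q4} and {q12}.
Stable partition: {q6,q13} | {q0,q10,q11} | {q1,q4} | {q7} | {q9} | {q5,q8} | {q12} — 7 equivalence classes.
State q7 belongs to the block {q7}, which has 1 states.

1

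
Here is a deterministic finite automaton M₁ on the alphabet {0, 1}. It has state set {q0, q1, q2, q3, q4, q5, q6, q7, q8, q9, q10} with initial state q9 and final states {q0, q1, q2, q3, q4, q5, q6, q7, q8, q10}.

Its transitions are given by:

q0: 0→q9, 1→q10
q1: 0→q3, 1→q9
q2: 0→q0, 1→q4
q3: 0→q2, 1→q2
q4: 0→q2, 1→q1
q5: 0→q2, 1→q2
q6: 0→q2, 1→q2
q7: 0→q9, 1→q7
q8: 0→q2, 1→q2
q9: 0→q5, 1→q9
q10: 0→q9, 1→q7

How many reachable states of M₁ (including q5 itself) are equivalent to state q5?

States {q6,q8} cannot be reached from the start state, so discard them.
P0 = {q0,q1,q2,q3,q4,q5,q7,q10} | {q9}.
On input 0, block {q0,q1,q2,q3,q4,q5,q7,q10} splits into {q1,q2,q3,q4,q5} and {q0,q7,q10}.
Split {q1,q2,q3,q4,q5} by δ(·,0) → {q1,q3,q4,q5} and {q2}.
On input 0, block {q1,q3,q4,q5} splits into {q3,q4,q5} and {q1}.
Refine {q3,q4,q5} on symbol 1: members go to different blocks, giving {q3,q5} and {q4}.
No further refinement is possible. Final partition (6 blocks): {q3,q5} | {q9} | {q0,q7,q10} | {q2} | {q1} | {q4}.
The equivalence class containing q5 is {q3,q5}, of size 2.

2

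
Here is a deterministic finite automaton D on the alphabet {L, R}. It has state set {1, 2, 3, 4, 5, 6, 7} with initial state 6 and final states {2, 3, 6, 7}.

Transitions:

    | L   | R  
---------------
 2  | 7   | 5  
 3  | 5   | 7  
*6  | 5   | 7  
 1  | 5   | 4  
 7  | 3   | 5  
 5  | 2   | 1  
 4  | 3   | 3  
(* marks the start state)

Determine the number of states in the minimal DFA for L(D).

All states are reachable from the start state.
Initial partition by acceptance: {2,3,6,7} | {1,4,5}.
Split {2,3,6,7} by δ(·,L) → {2,7} and {3,6}.
On input L, block {2,7} splits into {2} and {7}.
Split {1,4,5} by δ(·,L) → {1} and {4} and {5}.
No further refinement is possible. Final partition (6 blocks): {2} | {1} | {3,6} | {7} | {4} | {5}.

6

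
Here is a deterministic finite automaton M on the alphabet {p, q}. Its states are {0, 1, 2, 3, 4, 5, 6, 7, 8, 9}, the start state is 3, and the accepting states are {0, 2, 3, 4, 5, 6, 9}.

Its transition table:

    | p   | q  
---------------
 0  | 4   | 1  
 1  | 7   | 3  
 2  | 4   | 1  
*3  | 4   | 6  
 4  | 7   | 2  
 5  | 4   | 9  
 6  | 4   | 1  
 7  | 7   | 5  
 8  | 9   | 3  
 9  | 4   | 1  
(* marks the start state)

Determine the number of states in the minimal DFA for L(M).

4

First remove the unreachable states {0,8}; 8 states remain.
Start with accepting vs non-accepting: {2,3,4,5,6,9} | {1,7}.
On input p, block {2,3,4,5,6,9} splits into {2,3,5,6,9} and {4}.
Refine {2,3,5,6,9} on symbol q: members go to different blocks, giving {2,6,9} and {3,5}.
Stable partition: {2,6,9} | {1,7} | {4} | {3,5} — 4 equivalence classes.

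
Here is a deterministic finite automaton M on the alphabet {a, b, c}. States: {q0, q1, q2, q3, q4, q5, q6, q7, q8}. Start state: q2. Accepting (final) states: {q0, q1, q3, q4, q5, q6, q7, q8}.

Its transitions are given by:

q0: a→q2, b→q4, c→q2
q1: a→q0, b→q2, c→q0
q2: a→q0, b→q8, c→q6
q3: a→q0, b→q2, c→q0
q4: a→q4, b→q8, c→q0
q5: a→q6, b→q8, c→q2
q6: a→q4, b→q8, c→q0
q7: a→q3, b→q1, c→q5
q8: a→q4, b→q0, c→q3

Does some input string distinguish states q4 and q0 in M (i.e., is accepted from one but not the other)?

Yes

First remove the unreachable states {q1,q5,q7}; 6 states remain.
P0 = {q0,q3,q4,q6,q8} | {q2}.
Refine {q0,q3,q4,q6,q8} on symbol a: members go to different blocks, giving {q3,q4,q6,q8} and {q0}.
Split {q3,q4,q6,q8} by δ(·,a) → {q4,q6,q8} and {q3}.
On input b, block {q4,q6,q8} splits into {q4,q6} and {q8}.
No further refinement is possible. Final partition (5 blocks): {q4,q6} | {q2} | {q0} | {q3} | {q8}.
q4 and q0 end up in different blocks, so they are distinguishable. For instance, the string 'a' is accepted from only q4.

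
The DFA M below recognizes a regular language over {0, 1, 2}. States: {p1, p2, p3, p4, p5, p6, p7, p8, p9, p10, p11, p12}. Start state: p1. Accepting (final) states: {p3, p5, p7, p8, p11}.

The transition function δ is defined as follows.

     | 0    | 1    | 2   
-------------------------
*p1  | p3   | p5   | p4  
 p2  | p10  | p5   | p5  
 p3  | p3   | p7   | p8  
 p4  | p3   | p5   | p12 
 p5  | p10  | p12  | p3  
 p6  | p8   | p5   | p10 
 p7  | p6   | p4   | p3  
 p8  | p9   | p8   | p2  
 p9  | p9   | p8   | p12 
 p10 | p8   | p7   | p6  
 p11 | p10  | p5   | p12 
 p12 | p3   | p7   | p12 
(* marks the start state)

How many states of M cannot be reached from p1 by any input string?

1

BFS from p1 reaches {p1, p2, p3, p4, p5, p6, p7, p8, p9, p10, p12}; the 1 state(s) p11 are never visited.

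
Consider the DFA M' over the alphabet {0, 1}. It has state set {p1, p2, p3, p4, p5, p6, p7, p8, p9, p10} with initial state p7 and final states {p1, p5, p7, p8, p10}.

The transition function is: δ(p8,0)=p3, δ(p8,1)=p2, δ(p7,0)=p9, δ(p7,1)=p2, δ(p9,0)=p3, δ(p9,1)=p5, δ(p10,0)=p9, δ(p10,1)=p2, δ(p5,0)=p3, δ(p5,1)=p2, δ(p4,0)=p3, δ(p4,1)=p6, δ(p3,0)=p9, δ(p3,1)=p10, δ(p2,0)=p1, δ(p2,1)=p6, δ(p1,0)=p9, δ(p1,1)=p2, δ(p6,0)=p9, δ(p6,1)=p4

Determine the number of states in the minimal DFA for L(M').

4

First remove the unreachable states {p8}; 9 states remain.
P0 = {p1,p5,p7,p10} | {p2,p3,p4,p6,p9}.
Split {p2,p3,p4,p6,p9} by δ(·,0) → {p3,p4,p6,p9} and {p2}.
Split {p3,p4,p6,p9} by δ(·,1) → {p3,p9} and {p4,p6}.
Stable partition: {p1,p5,p7,p10} | {p3,p9} | {p2} | {p4,p6} — 4 equivalence classes.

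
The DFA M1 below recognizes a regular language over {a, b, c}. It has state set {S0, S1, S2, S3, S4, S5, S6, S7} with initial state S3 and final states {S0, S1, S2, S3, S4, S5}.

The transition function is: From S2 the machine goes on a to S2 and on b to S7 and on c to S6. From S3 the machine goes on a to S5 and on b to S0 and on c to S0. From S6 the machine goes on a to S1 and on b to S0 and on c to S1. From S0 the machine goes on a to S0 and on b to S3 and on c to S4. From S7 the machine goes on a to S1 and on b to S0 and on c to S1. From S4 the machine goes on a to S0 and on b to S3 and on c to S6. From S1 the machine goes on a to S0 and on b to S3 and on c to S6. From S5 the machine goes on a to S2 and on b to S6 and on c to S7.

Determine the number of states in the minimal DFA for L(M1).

Every state is reachable, so we keep all 8.
Start with accepting vs non-accepting: {S0,S1,S2,S3,S4,S5} | {S6,S7}.
Split {S0,S1,S2,S3,S4,S5} by δ(·,b) → {S0,S1,S3,S4} and {S2,S5}.
Refine {S0,S1,S3,S4} on symbol a: members go to different blocks, giving {S0,S1,S4} and {S3}.
On input c, block {S0,S1,S4} splits into {S1,S4} and {S0}.
Stable partition: {S1,S4} | {S6,S7} | {S2,S5} | {S3} | {S0} — 5 equivalence classes.

5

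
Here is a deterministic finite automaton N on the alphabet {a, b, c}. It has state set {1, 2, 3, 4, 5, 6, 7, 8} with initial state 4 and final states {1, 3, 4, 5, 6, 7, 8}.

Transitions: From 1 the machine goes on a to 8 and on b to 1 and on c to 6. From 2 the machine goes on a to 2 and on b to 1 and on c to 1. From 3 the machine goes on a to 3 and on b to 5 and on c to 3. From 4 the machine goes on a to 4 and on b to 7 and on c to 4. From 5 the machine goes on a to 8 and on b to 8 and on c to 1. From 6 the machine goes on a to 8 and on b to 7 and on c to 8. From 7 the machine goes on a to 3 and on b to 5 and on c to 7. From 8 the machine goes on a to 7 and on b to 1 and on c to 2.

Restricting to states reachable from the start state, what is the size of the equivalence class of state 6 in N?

P0 = {1,3,4,5,6,7,8} | {2}.
Split {1,3,4,5,6,7,8} by δ(·,c) → {1,3,4,5,6,7} and {8}.
On input a, block {1,3,4,5,6,7} splits into {1,5,6} and {3,4,7}.
Split {1,5,6} by δ(·,b) → {1} and {5} and {6}.
On input b, block {3,4,7} splits into {3,7} and {4}.
The partition is now stable with 7 blocks: {1} | {2} | {8} | {3,7} | {5} | {6} | {4}.
State 6 belongs to the block {6}, which has 1 states.

1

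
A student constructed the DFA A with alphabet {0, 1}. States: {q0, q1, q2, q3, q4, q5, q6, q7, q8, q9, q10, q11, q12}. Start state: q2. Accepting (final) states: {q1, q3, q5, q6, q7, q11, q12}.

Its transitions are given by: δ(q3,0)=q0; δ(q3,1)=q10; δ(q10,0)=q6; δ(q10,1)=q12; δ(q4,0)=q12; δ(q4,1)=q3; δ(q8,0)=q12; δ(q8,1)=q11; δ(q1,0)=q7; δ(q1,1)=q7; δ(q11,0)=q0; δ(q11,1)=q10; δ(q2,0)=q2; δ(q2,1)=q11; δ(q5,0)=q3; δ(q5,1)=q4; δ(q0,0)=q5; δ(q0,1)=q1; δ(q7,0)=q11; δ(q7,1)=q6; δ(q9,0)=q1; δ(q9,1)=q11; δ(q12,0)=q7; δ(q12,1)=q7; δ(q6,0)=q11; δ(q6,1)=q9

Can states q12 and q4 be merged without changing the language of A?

Reachable states from the start: {q0,q1,q2,q3,q4,q5,q6,q7,q9,q10,q11,q12}. Unreachable: {q8} — drop them.
Initial partition by acceptance: {q1,q3,q5,q6,q7,q11,q12} | {q0,q2,q4,q9,q10}.
On input 0, block {q1,q3,q5,q6,q7,q11,q12} splits into {q1,q5,q6,q7,q12} and {q3,q11}.
Split {q1,q5,q6,q7,q12} by δ(·,0) → {q5,q6,q7} and {q1,q12}.
Refine {q5,q6,q7} on symbol 1: members go to different blocks, giving {q5,q6} and {q7}.
Split {q0,q2,q4,q9,q10} by δ(·,0) → {q0,q10} and {q4,q9} and {q2}.
The partition is now stable with 7 blocks: {q5,q6} | {q0,q10} | {q3,q11} | {q1,q12} | {q7} | {q4,q9} | {q2}.
q12 and q4 end up in different blocks, so they are distinguishable. For instance, the string 'ε' is accepted from only q12.

No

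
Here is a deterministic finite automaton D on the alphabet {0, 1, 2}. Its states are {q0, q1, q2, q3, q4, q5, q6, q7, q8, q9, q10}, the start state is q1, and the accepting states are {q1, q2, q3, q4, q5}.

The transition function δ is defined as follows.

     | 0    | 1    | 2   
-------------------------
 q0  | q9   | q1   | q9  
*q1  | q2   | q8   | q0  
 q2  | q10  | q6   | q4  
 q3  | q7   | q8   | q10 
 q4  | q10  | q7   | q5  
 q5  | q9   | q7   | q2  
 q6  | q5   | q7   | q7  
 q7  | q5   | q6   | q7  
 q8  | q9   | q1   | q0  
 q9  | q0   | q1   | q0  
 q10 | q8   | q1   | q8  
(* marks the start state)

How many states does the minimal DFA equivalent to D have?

Reachable states from the start: {q0,q1,q2,q4,q5,q6,q7,q8,q9,q10}. Unreachable: {q3} — drop them.
Start with accepting vs non-accepting: {q1,q2,q4,q5} | {q0,q6,q7,q8,q9,q10}.
On input 0, block {q1,q2,q4,q5} splits into {q2,q4,q5} and {q1}.
On input 0, block {q0,q6,q7,q8,q9,q10} splits into {q0,q8,q9,q10} and {q6,q7}.
Stable partition: {q2,q4,q5} | {q0,q8,q9,q10} | {q1} | {q6,q7} — 4 equivalence classes.

4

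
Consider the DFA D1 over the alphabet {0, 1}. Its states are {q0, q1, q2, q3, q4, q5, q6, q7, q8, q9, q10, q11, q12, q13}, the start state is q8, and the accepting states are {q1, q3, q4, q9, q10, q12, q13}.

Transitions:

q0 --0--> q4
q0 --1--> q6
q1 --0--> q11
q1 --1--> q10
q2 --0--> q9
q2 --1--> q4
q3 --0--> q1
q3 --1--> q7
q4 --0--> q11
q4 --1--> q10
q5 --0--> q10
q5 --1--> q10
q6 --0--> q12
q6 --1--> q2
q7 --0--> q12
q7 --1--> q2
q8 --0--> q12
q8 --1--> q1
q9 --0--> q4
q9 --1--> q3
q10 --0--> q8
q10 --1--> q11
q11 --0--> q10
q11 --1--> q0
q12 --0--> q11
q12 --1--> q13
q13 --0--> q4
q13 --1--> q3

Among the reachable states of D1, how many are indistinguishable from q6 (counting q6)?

2

First remove the unreachable states {q5}; 13 states remain.
Start with accepting vs non-accepting: {q1,q3,q4,q9,q10,q12,q13} | {q0,q2,q6,q7,q8,q11}.
On input 0, block {q1,q3,q4,q9,q10,q12,q13} splits into {q1,q4,q10,q12} and {q3,q9,q13}.
Refine {q1,q4,q10,q12} on symbol 1: members go to different blocks, giving {q1,q4} and {q10} and {q12}.
Split {q0,q2,q6,q7,q8,q11} by δ(·,0) → {q6,q7,q8} and {q0} and {q2} and {q11}.
Refine {q6,q7,q8} on symbol 1: members go to different blocks, giving {q6,q7} and {q8}.
Refine {q3,q9,q13} on symbol 1: members go to different blocks, giving {q9,q13} and {q3}.
The partition is now stable with 10 blocks: {q1,q4} | {q6,q7} | {q9,q13} | {q10} | {q12} | {q0} | {q2} | {q11} | {q8} | {q3}.
The equivalence class containing q6 is {q6,q7}, of size 2.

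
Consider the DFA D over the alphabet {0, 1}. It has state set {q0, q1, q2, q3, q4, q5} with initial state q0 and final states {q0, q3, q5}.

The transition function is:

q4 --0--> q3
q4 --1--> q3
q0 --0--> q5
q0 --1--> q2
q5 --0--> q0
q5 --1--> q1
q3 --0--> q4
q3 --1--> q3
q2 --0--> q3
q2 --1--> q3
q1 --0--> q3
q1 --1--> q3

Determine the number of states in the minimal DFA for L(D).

P0 = {q0,q3,q5} | {q1,q2,q4}.
Split {q0,q3,q5} by δ(·,0) → {q0,q5} and {q3}.
The partition is now stable with 3 blocks: {q0,q5} | {q1,q2,q4} | {q3}.

3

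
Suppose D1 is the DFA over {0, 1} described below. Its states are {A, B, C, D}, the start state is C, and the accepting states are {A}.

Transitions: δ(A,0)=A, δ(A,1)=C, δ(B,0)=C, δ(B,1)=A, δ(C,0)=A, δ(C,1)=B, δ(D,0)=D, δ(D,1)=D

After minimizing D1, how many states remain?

3

States {D} cannot be reached from the start state, so discard them.
P0 = {A} | {B,C}.
On input 0, block {B,C} splits into {B} and {C}.
Stable partition: {A} | {B} | {C} — 3 equivalence classes.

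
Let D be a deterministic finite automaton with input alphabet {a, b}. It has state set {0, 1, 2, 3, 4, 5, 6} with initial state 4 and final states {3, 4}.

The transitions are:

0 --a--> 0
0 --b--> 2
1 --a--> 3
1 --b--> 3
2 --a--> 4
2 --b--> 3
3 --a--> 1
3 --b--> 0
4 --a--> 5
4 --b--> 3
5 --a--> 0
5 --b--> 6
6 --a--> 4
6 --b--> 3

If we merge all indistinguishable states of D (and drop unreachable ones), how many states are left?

P0 = {3,4} | {0,1,2,5,6}.
Split {3,4} by δ(·,b) → {3} and {4}.
On input a, block {0,1,2,5,6} splits into {0,5} and {2,6} and {1}.
No further refinement is possible. Final partition (5 blocks): {3} | {0,5} | {4} | {2,6} | {1}.

5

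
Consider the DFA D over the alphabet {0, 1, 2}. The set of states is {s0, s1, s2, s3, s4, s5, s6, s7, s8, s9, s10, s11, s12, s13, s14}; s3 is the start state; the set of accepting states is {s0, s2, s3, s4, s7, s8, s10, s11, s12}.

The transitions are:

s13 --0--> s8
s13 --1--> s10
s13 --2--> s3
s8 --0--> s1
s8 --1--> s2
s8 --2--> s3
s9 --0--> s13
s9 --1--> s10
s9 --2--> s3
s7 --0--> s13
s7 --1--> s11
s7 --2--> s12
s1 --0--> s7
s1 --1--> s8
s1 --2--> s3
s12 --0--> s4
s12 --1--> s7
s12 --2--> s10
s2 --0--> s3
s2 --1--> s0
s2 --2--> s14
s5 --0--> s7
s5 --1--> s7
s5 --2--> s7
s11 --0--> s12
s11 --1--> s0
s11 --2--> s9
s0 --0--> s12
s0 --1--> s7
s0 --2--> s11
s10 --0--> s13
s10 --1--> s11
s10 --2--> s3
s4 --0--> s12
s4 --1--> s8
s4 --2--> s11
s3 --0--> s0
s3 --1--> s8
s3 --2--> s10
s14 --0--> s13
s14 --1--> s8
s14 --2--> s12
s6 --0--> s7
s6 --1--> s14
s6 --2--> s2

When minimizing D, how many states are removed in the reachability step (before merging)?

No path from s3 leads to s5, s6; the other 13 states are all reachable.

2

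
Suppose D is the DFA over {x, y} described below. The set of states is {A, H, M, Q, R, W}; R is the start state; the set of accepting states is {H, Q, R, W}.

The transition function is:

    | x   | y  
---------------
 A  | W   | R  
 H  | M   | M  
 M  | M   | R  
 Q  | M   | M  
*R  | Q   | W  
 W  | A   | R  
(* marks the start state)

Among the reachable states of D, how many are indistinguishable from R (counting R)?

Reachable states from the start: {A,M,Q,R,W}. Unreachable: {H} — drop them.
Start with accepting vs non-accepting: {Q,R,W} | {A,M}.
Split {Q,R,W} by δ(·,x) → {Q,W} and {R}.
On input y, block {Q,W} splits into {Q} and {W}.
On input x, block {A,M} splits into {M} and {A}.
Stable partition: {Q} | {M} | {R} | {W} | {A} — 5 equivalence classes.
The equivalence class containing R is {R}, of size 1.

1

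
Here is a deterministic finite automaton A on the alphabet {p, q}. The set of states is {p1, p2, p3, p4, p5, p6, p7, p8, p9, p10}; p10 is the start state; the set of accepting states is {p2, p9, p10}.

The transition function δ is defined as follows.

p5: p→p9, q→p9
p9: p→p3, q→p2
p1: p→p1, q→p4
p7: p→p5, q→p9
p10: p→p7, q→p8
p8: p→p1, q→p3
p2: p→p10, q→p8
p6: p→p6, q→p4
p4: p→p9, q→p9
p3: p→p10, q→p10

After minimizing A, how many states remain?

8

First remove the unreachable states {p6}; 9 states remain.
P0 = {p2,p9,p10} | {p1,p3,p4,p5,p7,p8}.
Refine {p2,p9,p10} on symbol p: members go to different blocks, giving {p9,p10} and {p2}.
Refine {p9,p10} on symbol q: members go to different blocks, giving {p9} and {p10}.
On input p, block {p1,p3,p4,p5,p7,p8} splits into {p1,p7,p8} and {p4,p5} and {p3}.
Refine {p1,p7,p8} on symbol p: members go to different blocks, giving {p1,p8} and {p7}.
Split {p1,p8} by δ(·,q) → {p1} and {p8}.
The partition is now stable with 8 blocks: {p9} | {p1} | {p2} | {p10} | {p4,p5} | {p3} | {p7} | {p8}.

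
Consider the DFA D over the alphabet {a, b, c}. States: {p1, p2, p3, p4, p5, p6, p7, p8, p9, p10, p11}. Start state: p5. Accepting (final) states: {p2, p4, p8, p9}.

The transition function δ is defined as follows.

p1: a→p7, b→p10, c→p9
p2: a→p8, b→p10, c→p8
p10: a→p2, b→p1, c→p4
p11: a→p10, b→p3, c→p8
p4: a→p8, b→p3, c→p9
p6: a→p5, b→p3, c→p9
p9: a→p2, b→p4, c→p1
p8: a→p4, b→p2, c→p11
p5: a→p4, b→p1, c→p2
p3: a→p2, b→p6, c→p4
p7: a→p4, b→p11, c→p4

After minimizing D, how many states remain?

All states are reachable from the start state.
P0 = {p2,p4,p8,p9} | {p1,p3,p5,p6,p7,p10,p11}.
Refine {p2,p4,p8,p9} on symbol b: members go to different blocks, giving {p2,p4} and {p8,p9}.
On input a, block {p1,p3,p5,p6,p7,p10,p11} splits into {p3,p5,p7,p10} and {p1,p6,p11}.
The partition is now stable with 4 blocks: {p2,p4} | {p3,p5,p7,p10} | {p8,p9} | {p1,p6,p11}.

4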